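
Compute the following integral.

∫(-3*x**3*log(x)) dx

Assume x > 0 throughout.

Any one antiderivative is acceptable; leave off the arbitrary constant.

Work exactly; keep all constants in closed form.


Answer: -3*x**4*log(x)/4 + 3*x**4/16.


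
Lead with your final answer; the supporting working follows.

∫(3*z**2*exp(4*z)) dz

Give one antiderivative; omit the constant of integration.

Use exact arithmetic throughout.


The answer is 3*z**2*exp(4*z)/4 - 3*z*exp(4*z)/8 + 3*exp(4*z)/32.
Step 1. Integrate ∫(3*z**2*exp(4*z)) dz by parts with u = z**2, dv = (3*exp(4*z)) dz, so v = 3*exp(4*z)/4: now 3*z**2*exp(4*z)/4 + ∫(-3*z*exp(4*z)/2) dz.
Step 2. Integrate ∫(-3*z*exp(4*z)/2) dz by parts with u = z, dv = (-3*exp(4*z)/2) dz, so v = -3*exp(4*z)/8: now 3*z**2*exp(4*z)/4 - 3*z*exp(4*z)/8 + ∫(3*exp(4*z)/8) dz.
Step 3. Evaluate the standard form: now 3*z**2*exp(4*z)/4 - 3*z*exp(4*z)/8 + 3*exp(4*z)/32.
Answer: 3*z**2*exp(4*z)/4 - 3*z*exp(4*z)/8 + 3*exp(4*z)/32.


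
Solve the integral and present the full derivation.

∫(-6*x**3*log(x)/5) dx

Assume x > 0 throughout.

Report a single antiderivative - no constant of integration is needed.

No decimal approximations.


Step 1. Integrate ∫(-6*x**3*log(x)/5) dx by parts with u = log(x), dv = (-6*x**3/5) dx, so v = -3*x**4/10 [assuming x > 0]: now -3*x**4*log(x)/10 + ∫(3*x**3/10) dx.
Step 2. Evaluate the standard form: now -3*x**4*log(x)/10 + 3*x**4/40.
Answer: -3*x**4*log(x)/10 + 3*x**4/40.


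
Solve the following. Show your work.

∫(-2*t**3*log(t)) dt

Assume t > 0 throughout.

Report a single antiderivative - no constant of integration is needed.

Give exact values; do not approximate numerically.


Step 1. Integrate ∫(-2*t**3*log(t)) dt by parts with u = log(t), dv = (-2*t**3) dt, so v = -t**4/2 [assuming t > 0]: now -t**4*log(t)/2 + ∫(t**3/2) dt.
Step 2. Evaluate the standard form: now -t**4*log(t)/2 + t**4/8.
Answer: -t**4*log(t)/2 + t**4/8.


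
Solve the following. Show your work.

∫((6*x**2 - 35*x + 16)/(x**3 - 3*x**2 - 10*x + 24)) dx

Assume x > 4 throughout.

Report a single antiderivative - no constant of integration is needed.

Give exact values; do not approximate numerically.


Step 1. Decompose ∫((6*x**2 - 35*x + 16)/(x**3 - 3*x**2 - 10*x + 24)) dx by partial fractions, (6*x**2 - 35*x + 16)/(x**3 - 3*x**2 - 10*x + 24) = 5/(x + 3) + 3/(x - 2) - 2/(x - 4): now ∫(-2/(x - 4)) dx + ∫(3/(x - 2)) dx + ∫(5/(x + 3)) dx.
Step 2. Evaluate the standard form [assuming x > -3]: now 5*log(x + 3) + ∫(-2/(x - 4)) dx + ∫(3/(x - 2)) dx.
Step 3. Evaluate the standard form [assuming x > 2]: now 3*log(x - 2) + 5*log(x + 3) + ∫(-2/(x - 4)) dx.
Step 4. Evaluate the standard form [assuming x > 4]: now -2*log(x - 4) + 3*log(x - 2) + 5*log(x + 3).
Answer: -2*log(x - 4) + 3*log(x - 2) + 5*log(x + 3).


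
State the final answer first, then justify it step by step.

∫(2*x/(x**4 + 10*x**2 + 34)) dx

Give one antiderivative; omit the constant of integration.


The answer is atan(x**2/3 + 5/3)/3.
Step 1. Substitute u = x**2 + 5, turning ∫(2*x/(x**4 + 10*x**2 + 34)) dx into ∫(1/(u**2 + 9)) du: now ∫(1/(u**2 + 9)) du.
Step 2. Evaluate the standard form: now atan(u/3)/3.
Step 3. Substitute back u = x**2 + 5: now atan(x**2/3 + 5/3)/3.
Answer: atan(x**2/3 + 5/3)/3.


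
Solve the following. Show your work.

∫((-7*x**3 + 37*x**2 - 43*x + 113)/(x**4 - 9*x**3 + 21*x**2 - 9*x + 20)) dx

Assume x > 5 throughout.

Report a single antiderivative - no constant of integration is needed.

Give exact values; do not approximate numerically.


Step 1. Decompose ∫((-7*x**3 + 37*x**2 - 43*x + 113)/(x**4 - 9*x**3 + 21*x**2 - 9*x + 20)) dx by partial fractions, (-7*x**3 + 37*x**2 - 43*x + 113)/(x**4 - 9*x**3 + 21*x**2 - 9*x + 20) = 4/(x**2 + 1) - 5/(x - 4) - 2/(x - 5): now ∫(-2/(x - 5)) dx + ∫(-5/(x - 4)) dx + ∫(4/(x**2 + 1)) dx.
Step 2. Evaluate the standard form [assuming x > 5]: now -2*log(x - 5) + ∫(-5/(x - 4)) dx + ∫(4/(x**2 + 1)) dx.
Step 3. Evaluate the standard form [assuming x > 4]: now -2*log(x - 5) - 5*log(x - 4) + ∫(4/(x**2 + 1)) dx.
Step 4. Evaluate the standard form: now -2*log(x - 5) - 5*log(x - 4) + 4*atan(x).
Answer: -2*log(x - 5) - 5*log(x - 4) + 4*atan(x).


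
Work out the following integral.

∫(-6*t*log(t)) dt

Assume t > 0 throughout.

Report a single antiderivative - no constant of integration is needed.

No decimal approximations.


Answer: -3*t**2*log(t) + 3*t**2/2.


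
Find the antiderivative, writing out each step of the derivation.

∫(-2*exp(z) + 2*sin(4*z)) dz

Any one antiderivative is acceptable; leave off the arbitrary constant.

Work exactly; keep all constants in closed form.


Step 1. Rewrite: now ∫(-2*exp(z)) dz + ∫(2*sin(4*z)) dz.
Step 2. Evaluate the standard form: now -cos(4*z)/2 + ∫(-2*exp(z)) dz.
Step 3. Evaluate the standard form: now -2*exp(z) - cos(4*z)/2.
Answer: -2*exp(z) - cos(4*z)/2.


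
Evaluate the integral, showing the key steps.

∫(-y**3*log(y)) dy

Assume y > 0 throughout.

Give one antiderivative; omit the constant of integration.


Step 1. Integrate ∫(-y**3*log(y)) dy by parts with u = log(y), dv = (-y**3) dy, so v = -y**4/4 [assuming y > 0]: now -y**4*log(y)/4 + ∫(y**3/4) dy.
Step 2. Evaluate the standard form: now -y**4*log(y)/4 + y**4/16.
Answer: -y**4*log(y)/4 + y**4/16.


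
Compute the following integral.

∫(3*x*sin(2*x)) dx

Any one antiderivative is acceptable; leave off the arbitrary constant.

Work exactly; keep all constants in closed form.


Answer: -3*x*cos(2*x)/2 + 3*sin(2*x)/4.


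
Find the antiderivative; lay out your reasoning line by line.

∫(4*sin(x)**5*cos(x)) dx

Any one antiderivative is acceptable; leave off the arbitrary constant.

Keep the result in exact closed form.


Step 1. Substitute u = sin(x), turning ∫(4*sin(x)**5*cos(x)) dx into ∫(4*u**5) du: now ∫(4*u**5) du.
Step 2. Evaluate the standard form: now 2*u**6/3.
Step 3. Substitute back u = sin(x): now 2*sin(x)**6/3.
Answer: 2*sin(x)**6/3.


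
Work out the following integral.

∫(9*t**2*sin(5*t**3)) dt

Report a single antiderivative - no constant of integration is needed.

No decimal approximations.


Answer: -3*cos(5*t**3)/5.


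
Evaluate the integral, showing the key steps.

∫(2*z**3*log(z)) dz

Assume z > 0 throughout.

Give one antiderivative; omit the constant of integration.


Step 1. Integrate ∫(2*z**3*log(z)) dz by parts with u = log(z), dv = (2*z**3) dz, so v = z**4/2 [assuming z > 0]: now z**4*log(z)/2 + ∫(-z**3/2) dz.
Step 2. Evaluate the standard form: now z**4*log(z)/2 - z**4/8.
Answer: z**4*log(z)/2 - z**4/8.


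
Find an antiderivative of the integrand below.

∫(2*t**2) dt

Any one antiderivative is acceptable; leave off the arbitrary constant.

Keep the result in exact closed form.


Answer: 2*t**3/3.


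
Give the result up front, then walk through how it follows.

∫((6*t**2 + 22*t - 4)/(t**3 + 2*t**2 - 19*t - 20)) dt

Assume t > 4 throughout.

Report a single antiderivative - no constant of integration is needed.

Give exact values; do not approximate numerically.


The answer is 4*log(t - 4) + log(t + 1) + log(t + 5).
Step 1. Decompose ∫((6*t**2 + 22*t - 4)/(t**3 + 2*t**2 - 19*t - 20)) dt by partial fractions, (6*t**2 + 22*t - 4)/(t**3 + 2*t**2 - 19*t - 20) = 1/(t + 5) + 1/(t + 1) + 4/(t - 4): now ∫(4/(t - 4)) dt + ∫(1/(t + 1)) dt + ∫(1/(t + 5)) dt.
Step 2. Evaluate the standard form [assuming t > -1]: now log(t + 1) + ∫(4/(t - 4)) dt + ∫(1/(t + 5)) dt.
Step 3. Evaluate the standard form [assuming t > 4]: now 4*log(t - 4) + log(t + 1) + ∫(1/(t + 5)) dt.
Step 4. Evaluate the standard form [assuming t > -5]: now 4*log(t - 4) + log(t + 1) + log(t + 5).
Answer: 4*log(t - 4) + log(t + 1) + log(t + 5).


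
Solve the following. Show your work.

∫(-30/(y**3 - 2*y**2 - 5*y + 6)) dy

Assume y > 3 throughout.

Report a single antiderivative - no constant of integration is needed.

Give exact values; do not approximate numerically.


Step 1. Decompose ∫(-30/(y**3 - 2*y**2 - 5*y + 6)) dy by partial fractions, -30/(y**3 - 2*y**2 - 5*y + 6) = -2/(y + 2) + 5/(y - 1) - 3/(y - 3): now ∫(-3/(y - 3)) dy + ∫(5/(y - 1)) dy + ∫(-2/(y + 2)) dy.
Step 2. Evaluate the standard form [assuming y > 1]: now 5*log(y - 1) + ∫(-3/(y - 3)) dy + ∫(-2/(y + 2)) dy.
Step 3. Evaluate the standard form [assuming y > -2]: now 5*log(y - 1) - 2*log(y + 2) + ∫(-3/(y - 3)) dy.
Step 4. Evaluate the standard form [assuming y > 3]: now -3*log(y - 3) + 5*log(y - 1) - 2*log(y + 2).
Answer: -3*log(y - 3) + 5*log(y - 1) - 2*log(y + 2).


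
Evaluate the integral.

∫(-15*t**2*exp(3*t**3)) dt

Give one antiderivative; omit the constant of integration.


Answer: -5*exp(3*t**3)/3.


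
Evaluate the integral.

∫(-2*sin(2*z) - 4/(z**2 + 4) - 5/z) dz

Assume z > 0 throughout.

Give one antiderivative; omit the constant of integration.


Answer: -5*log(z) + cos(2*z) - 2*atan(z/2).


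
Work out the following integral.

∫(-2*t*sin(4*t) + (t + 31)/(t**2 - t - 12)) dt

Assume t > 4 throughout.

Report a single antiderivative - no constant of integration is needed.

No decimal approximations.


Answer: t*cos(4*t)/2 + 5*log(t - 4) - 4*log(t + 3) - sin(4*t)/8.


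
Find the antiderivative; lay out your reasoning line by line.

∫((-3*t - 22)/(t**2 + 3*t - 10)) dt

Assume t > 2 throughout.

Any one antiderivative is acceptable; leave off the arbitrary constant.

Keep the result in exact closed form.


Step 1. Decompose ∫((-3*t - 22)/(t**2 + 3*t - 10)) dt by partial fractions, (-3*t - 22)/(t**2 + 3*t - 10) = 1/(t + 5) - 4/(t - 2): now ∫(-4/(t - 2)) dt + ∫(1/(t + 5)) dt.
Step 2. Evaluate the standard form [assuming t > 2]: now -4*log(t - 2) + ∫(1/(t + 5)) dt.
Step 3. Evaluate the standard form [assuming t > -5]: now -4*log(t - 2) + log(t + 5).
Answer: -4*log(t - 2) + log(t + 5).


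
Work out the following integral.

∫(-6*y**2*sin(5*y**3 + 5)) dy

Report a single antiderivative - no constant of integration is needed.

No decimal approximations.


Answer: 2*cos(5*y**3 + 5)/5.


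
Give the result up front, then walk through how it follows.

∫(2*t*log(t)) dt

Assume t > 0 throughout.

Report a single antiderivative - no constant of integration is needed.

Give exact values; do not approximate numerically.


The answer is t**2*log(t) - t**2/2.
Step 1. Integrate ∫(2*t*log(t)) dt by parts with u = log(t), dv = (2*t) dt, so v = t**2 [assuming t > 0]: now t**2*log(t) + ∫(-t) dt.
Step 2. Evaluate the standard form: now t**2*log(t) - t**2/2.
Answer: t**2*log(t) - t**2/2.


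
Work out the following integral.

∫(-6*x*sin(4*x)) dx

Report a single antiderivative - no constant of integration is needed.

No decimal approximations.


Answer: 3*x*cos(4*x)/2 - 3*sin(4*x)/8.


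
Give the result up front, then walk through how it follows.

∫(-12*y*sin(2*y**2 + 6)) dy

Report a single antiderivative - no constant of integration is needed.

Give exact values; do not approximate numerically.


The answer is 3*cos(2*y**2 + 6).
Step 1. Substitute u = y**2 + 3, turning ∫(-12*y*sin(2*y**2 + 6)) dy into ∫(-6*sin(2*u)) du: now ∫(-6*sin(2*u)) du.
Step 2. Evaluate the standard form: now 3*cos(2*u).
Step 3. Substitute back u = y**2 + 3: now 3*cos(2*y**2 + 6).
Answer: 3*cos(2*y**2 + 6).


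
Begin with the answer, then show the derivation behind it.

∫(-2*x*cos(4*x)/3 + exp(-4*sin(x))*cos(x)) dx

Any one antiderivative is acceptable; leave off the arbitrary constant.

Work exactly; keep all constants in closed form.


The answer is -x*sin(4*x)/6 - cos(4*x)/24 - exp(-4*sin(x))/4.
Step 1. Rewrite: now ∫(-2*x*cos(4*x)/3) dx + ∫(exp(-4*sin(x))*cos(x)) dx.
Step 2. Integrate ∫(-2*x*cos(4*x)/3) dx by parts with u = x, dv = (-2*cos(4*x)/3) dx, so v = -sin(4*x)/6: now -x*sin(4*x)/6 + ∫(exp(-4*sin(x))*cos(x)) dx + ∫(sin(4*x)/6) dx.
Step 3. Evaluate the standard form: now -x*sin(4*x)/6 - cos(4*x)/24 + ∫(exp(-4*sin(x))*cos(x)) dx.
Step 4. Substitute u = sin(x), turning ∫(exp(-4*sin(x))*cos(x)) dx into ∫(exp(-4*u)) du: now -x*sin(4*x)/6 - cos(4*x)/24 + ∫(exp(-4*u)) du.
Step 5. Evaluate the standard form: now -x*sin(4*x)/6 - cos(4*x)/24 - exp(-4*u)/4.
Step 6. Substitute back u = sin(x): now -x*sin(4*x)/6 - cos(4*x)/24 - exp(-4*sin(x))/4.
Answer: -x*sin(4*x)/6 - cos(4*x)/24 - exp(-4*sin(x))/4.


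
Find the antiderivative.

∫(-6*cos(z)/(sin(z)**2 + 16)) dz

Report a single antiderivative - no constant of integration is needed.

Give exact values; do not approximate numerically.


Answer: -3*atan(sin(z)/4)/2.


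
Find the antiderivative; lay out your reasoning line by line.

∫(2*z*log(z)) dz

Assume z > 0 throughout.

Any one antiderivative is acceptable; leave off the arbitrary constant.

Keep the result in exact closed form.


Step 1. Integrate ∫(2*z*log(z)) dz by parts with u = log(z), dv = (2*z) dz, so v = z**2 [assuming z > 0]: now z**2*log(z) + ∫(-z) dz.
Step 2. Evaluate the standard form: now z**2*log(z) - z**2/2.
Answer: z**2*log(z) - z**2/2.


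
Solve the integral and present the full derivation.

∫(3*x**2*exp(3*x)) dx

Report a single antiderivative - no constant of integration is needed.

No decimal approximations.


Step 1. Integrate ∫(3*x**2*exp(3*x)) dx by parts with u = x**2, dv = (3*exp(3*x)) dx, so v = exp(3*x): now x**2*exp(3*x) + ∫(-2*x*exp(3*x)) dx.
Step 2. Integrate ∫(-2*x*exp(3*x)) dx by parts with u = x, dv = (-2*exp(3*x)) dx, so v = -2*exp(3*x)/3: now x**2*exp(3*x) - 2*x*exp(3*x)/3 + ∫(2*exp(3*x)/3) dx.
Step 3. Evaluate the standard form: now x**2*exp(3*x) - 2*x*exp(3*x)/3 + 2*exp(3*x)/9.
Answer: x**2*exp(3*x) - 2*x*exp(3*x)/3 + 2*exp(3*x)/9.


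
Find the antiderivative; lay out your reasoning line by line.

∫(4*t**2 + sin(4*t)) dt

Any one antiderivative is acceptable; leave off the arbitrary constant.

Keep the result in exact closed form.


Step 1. Rewrite: now ∫(4*t**2) dt + ∫(sin(4*t)) dt.
Step 2. Evaluate the standard form: now 4*t**3/3 + ∫(sin(4*t)) dt.
Step 3. Evaluate the standard form: now 4*t**3/3 - cos(4*t)/4.
Answer: 4*t**3/3 - cos(4*t)/4.


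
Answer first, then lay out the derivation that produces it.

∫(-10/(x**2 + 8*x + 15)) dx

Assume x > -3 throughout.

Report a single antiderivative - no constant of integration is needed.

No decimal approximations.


The answer is -5*log(x + 3) + 5*log(x + 5).
Step 1. Decompose ∫(-10/(x**2 + 8*x + 15)) dx by partial fractions, -10/(x**2 + 8*x + 15) = 5/(x + 5) - 5/(x + 3): now ∫(-5/(x + 3)) dx + ∫(5/(x + 5)) dx.
Step 2. Evaluate the standard form [assuming x > -3]: now -5*log(x + 3) + ∫(5/(x + 5)) dx.
Step 3. Evaluate the standard form [assuming x > -5]: now -5*log(x + 3) + 5*log(x + 5).
Answer: -5*log(x + 3) + 5*log(x + 5).


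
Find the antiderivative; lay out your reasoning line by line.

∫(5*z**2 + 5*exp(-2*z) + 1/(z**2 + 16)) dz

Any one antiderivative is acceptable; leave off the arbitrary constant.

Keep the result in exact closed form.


Step 1. Rewrite: now ∫(5*z**2) dz + ∫(1/(z**2 + 16)) dz + ∫(5*exp(-2*z)) dz.
Step 2. Evaluate the standard form: now atan(z/4)/4 + ∫(5*z**2) dz + ∫(5*exp(-2*z)) dz.
Step 3. Evaluate the standard form: now 5*z**3/3 + atan(z/4)/4 + ∫(5*exp(-2*z)) dz.
Step 4. Evaluate the standard form: now 5*z**3/3 + atan(z/4)/4 - 5*exp(-2*z)/2.
Answer: 5*z**3/3 + atan(z/4)/4 - 5*exp(-2*z)/2.


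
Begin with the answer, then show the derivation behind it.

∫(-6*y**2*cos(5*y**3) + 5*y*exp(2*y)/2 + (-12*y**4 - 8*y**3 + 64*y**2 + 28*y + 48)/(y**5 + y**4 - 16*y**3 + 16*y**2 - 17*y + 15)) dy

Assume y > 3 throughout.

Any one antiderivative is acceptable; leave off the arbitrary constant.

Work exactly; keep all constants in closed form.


The answer is 5*y*exp(2*y)/4 - 5*exp(2*y)/8 - 3*log(y - 3) - 5*log(y - 1) - 4*log(y + 5) - 2*sin(5*y**3)/5 - 2*atan(y).
Step 1. Rewrite: now ∫(5*y*exp(2*y)/2) dy + ∫(-6*y**2*cos(5*y**3)) dy + ∫((-12*y**4 - 8*y**3 + 64*y**2 + 28*y + 48)/(y**5 + y**4 - 16*y**3 + 16*y**2 - 17*y + 15)) dy.
Step 2. Substitute u = y**3, turning ∫(-6*y**2*cos(5*y**3)) dy into ∫(-2*cos(5*u)) du: now ∫(5*y*exp(2*y)/2) dy + ∫((-12*y**4 - 8*y**3 + 64*y**2 + 28*y + 48)/(y**5 + y**4 - 16*y**3 + 16*y**2 - 17*y + 15)) dy + ∫(-2*cos(5*u)) du.
Step 3. Evaluate the standard form: now -2*sin(5*u)/5 + ∫(5*y*exp(2*y)/2) dy + ∫((-12*y**4 - 8*y**3 + 64*y**2 + 28*y + 48)/(y**5 + y**4 - 16*y**3 + 16*y**2 - 17*y + 15)) dy.
Step 4. Substitute back u = y**3: now -2*sin(5*y**3)/5 + ∫(5*y*exp(2*y)/2) dy + ∫((-12*y**4 - 8*y**3 + 64*y**2 + 28*y + 48)/(y**5 + y**4 - 16*y**3 + 16*y**2 - 17*y + 15)) dy.
Step 5. Integrate ∫(5*y*exp(2*y)/2) dy by parts with u = y, dv = (5*exp(2*y)/2) dy, so v = 5*exp(2*y)/4: now 5*y*exp(2*y)/4 - 2*sin(5*y**3)/5 + ∫((-12*y**4 - 8*y**3 + 64*y**2 + 28*y + 48)/(y**5 + y**4 - 16*y**3 + 16*y**2 - 17*y + 15)) dy + ∫(-5*exp(2*y)/4) dy.
Step 6. Evaluate the standard form: now 5*y*exp(2*y)/4 - 5*exp(2*y)/8 - 2*sin(5*y**3)/5 + ∫((-12*y**4 - 8*y**3 + 64*y**2 + 28*y + 48)/(y**5 + y**4 - 16*y**3 + 16*y**2 - 17*y + 15)) dy.
Step 7. Decompose ∫((-12*y**4 - 8*y**3 + 64*y**2 + 28*y + 48)/(y**5 + y**4 - 16*y**3 + 16*y**2 - 17*y + 15)) dy by partial fractions, (-12*y**4 - 8*y**3 + 64*y**2 + 28*y + 48)/(y**5 + y**4 - 16*y**3 + 16*y**2 - 17*y + 15) = -2/(y**2 + 1) - 4/(y + 5) - 5/(y - 1) - 3/(y - 3): now 5*y*exp(2*y)/4 - 5*exp(2*y)/8 - 2*sin(5*y**3)/5 + ∫(-3/(y - 3)) dy + ∫(-5/(y - 1)) dy + ∫(-4/(y + 5)) dy + ∫(-2/(y**2 + 1)) dy.
Step 8. Evaluate the standard form [assuming y > -5]: now 5*y*exp(2*y)/4 - 5*exp(2*y)/8 - 4*log(y + 5) - 2*sin(5*y**3)/5 + ∫(-3/(y - 3)) dy + ∫(-5/(y - 1)) dy + ∫(-2/(y**2 + 1)) dy.
Step 9. Evaluate the standard form [assuming y > 3]: now 5*y*exp(2*y)/4 - 5*exp(2*y)/8 - 3*log(y - 3) - 4*log(y + 5) - 2*sin(5*y**3)/5 + ∫(-5/(y - 1)) dy + ∫(-2/(y**2 + 1)) dy.
Step 10. Evaluate the standard form [assuming y > 1]: now 5*y*exp(2*y)/4 - 5*exp(2*y)/8 - 3*log(y - 3) - 5*log(y - 1) - 4*log(y + 5) - 2*sin(5*y**3)/5 + ∫(-2/(y**2 + 1)) dy.
Step 11. Evaluate the standard form: now 5*y*exp(2*y)/4 - 5*exp(2*y)/8 - 3*log(y - 3) - 5*log(y - 1) - 4*log(y + 5) - 2*sin(5*y**3)/5 - 2*atan(y).
Answer: 5*y*exp(2*y)/4 - 5*exp(2*y)/8 - 3*log(y - 3) - 5*log(y - 1) - 4*log(y + 5) - 2*sin(5*y**3)/5 - 2*atan(y).


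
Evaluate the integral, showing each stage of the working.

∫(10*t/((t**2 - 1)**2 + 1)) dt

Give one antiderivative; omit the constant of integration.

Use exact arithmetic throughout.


Step 1. Substitute u = t**2 - 1, turning ∫(10*t/((t**2 - 1)**2 + 1)) dt into ∫(5/(u**2 + 1)) du: now ∫(5/(u**2 + 1)) du.
Step 2. Evaluate the standard form: now 5*atan(u).
Step 3. Substitute back u = t**2 - 1: now 5*atan(t**2 - 1).
Answer: 5*atan(t**2 - 1).


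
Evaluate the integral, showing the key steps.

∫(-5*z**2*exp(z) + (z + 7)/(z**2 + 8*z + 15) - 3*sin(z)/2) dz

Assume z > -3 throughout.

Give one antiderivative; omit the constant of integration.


Step 1. Rewrite: now ∫(-5*z**2*exp(z)) dz + ∫((z + 7)/(z**2 + 8*z + 15)) dz + ∫(-3*sin(z)/2) dz.
Step 2. Evaluate the standard form: now 3*cos(z)/2 + ∫(-5*z**2*exp(z)) dz + ∫((z + 7)/(z**2 + 8*z + 15)) dz.
Step 3. Integrate ∫(-5*z**2*exp(z)) dz by parts with u = z**2, dv = (-5*exp(z)) dz, so v = -5*exp(z): now -5*z**2*exp(z) + 3*cos(z)/2 + ∫(10*z*exp(z)) dz + ∫((z + 7)/(z**2 + 8*z + 15)) dz.
Step 4. Integrate ∫(10*z*exp(z)) dz by parts with u = z, dv = (10*exp(z)) dz, so v = 10*exp(z): now -5*z**2*exp(z) + 10*z*exp(z) + 3*cos(z)/2 + ∫((z + 7)/(z**2 + 8*z + 15)) dz + ∫(-10*exp(z)) dz.
Step 5. Evaluate the standard form: now -5*z**2*exp(z) + 10*z*exp(z) - 10*exp(z) + 3*cos(z)/2 + ∫((z + 7)/(z**2 + 8*z + 15)) dz.
Step 6. Decompose ∫((z + 7)/(z**2 + 8*z + 15)) dz by partial fractions, (z + 7)/(z**2 + 8*z + 15) = -1/(z + 5) + 2/(z + 3): now -5*z**2*exp(z) + 10*z*exp(z) - 10*exp(z) + 3*cos(z)/2 + ∫(2/(z + 3)) dz + ∫(-1/(z + 5)) dz.
Step 7. Evaluate the standard form [assuming z > -3]: now -5*z**2*exp(z) + 10*z*exp(z) - 10*exp(z) + 2*log(z + 3) + 3*cos(z)/2 + ∫(-1/(z + 5)) dz.
Step 8. Evaluate the standard form [assuming z > -5]: now -5*z**2*exp(z) + 10*z*exp(z) - 10*exp(z) + 2*log(z + 3) - log(z + 5) + 3*cos(z)/2.
Answer: -5*z**2*exp(z) + 10*z*exp(z) - 10*exp(z) + 2*log(z + 3) - log(z + 5) + 3*cos(z)/2.


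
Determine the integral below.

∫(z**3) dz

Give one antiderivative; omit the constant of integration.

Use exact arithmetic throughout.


Answer: z**4/4.


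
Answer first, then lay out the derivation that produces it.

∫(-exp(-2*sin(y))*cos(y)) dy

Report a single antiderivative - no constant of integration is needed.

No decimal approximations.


The answer is exp(-2*sin(y))/2.
Step 1. Substitute u = sin(y), turning ∫(-exp(-2*sin(y))*cos(y)) dy into ∫(-exp(-2*u)) du: now ∫(-exp(-2*u)) du.
Step 2. Evaluate the standard form: now exp(-2*u)/2.
Step 3. Substitute back u = sin(y): now exp(-2*sin(y))/2.
Answer: exp(-2*sin(y))/2.


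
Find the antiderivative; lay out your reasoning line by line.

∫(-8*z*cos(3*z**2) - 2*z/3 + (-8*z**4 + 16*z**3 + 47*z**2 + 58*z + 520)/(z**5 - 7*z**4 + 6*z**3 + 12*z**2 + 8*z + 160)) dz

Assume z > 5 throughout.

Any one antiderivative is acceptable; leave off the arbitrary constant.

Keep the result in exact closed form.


Step 1. Rewrite: now ∫(-2*z/3) dz + ∫(-8*z*cos(3*z**2)) dz + ∫((-8*z**4 + 16*z**3 + 47*z**2 + 58*z + 520)/(z**5 - 7*z**4 + 6*z**3 + 12*z**2 + 8*z + 160)) dz.
Step 2. Decompose ∫((-8*z**4 + 16*z**3 + 47*z**2 + 58*z + 520)/(z**5 - 7*z**4 + 6*z**3 + 12*z**2 + 8*z + 160)) dz by partial fractions, (-8*z**4 + 16*z**3 + 47*z**2 + 58*z + 520)/(z**5 - 7*z**4 + 6*z**3 + 12*z**2 + 8*z + 160) = 3/(z**2 + 4) + 1/(z + 2) - 4/(z - 4) - 5/(z - 5): now ∫(-2*z/3) dz + ∫(-8*z*cos(3*z**2)) dz + ∫(-5/(z - 5)) dz + ∫(-4/(z - 4)) dz + ∫(1/(z + 2)) dz + ∫(3/(z**2 + 4)) dz.
Step 3. Evaluate the standard form [assuming z > 5]: now -5*log(z - 5) + ∫(-2*z/3) dz + ∫(-8*z*cos(3*z**2)) dz + ∫(-4/(z - 4)) dz + ∫(1/(z + 2)) dz + ∫(3/(z**2 + 4)) dz.
Step 4. Evaluate the standard form [assuming z > 4]: now -5*log(z - 5) - 4*log(z - 4) + ∫(-2*z/3) dz + ∫(-8*z*cos(3*z**2)) dz + ∫(1/(z + 2)) dz + ∫(3/(z**2 + 4)) dz.
Step 5. Evaluate the standard form [assuming z > -2]: now -5*log(z - 5) - 4*log(z - 4) + log(z + 2) + ∫(-2*z/3) dz + ∫(-8*z*cos(3*z**2)) dz + ∫(3/(z**2 + 4)) dz.
Step 6. Evaluate the standard form: now -5*log(z - 5) - 4*log(z - 4) + log(z + 2) + 3*atan(z/2)/2 + ∫(-2*z/3) dz + ∫(-8*z*cos(3*z**2)) dz.
Step 7. Evaluate the standard form: now -z**2/3 - 5*log(z - 5) - 4*log(z - 4) + log(z + 2) + 3*atan(z/2)/2 + ∫(-8*z*cos(3*z**2)) dz.
Step 8. Substitute u = z**2, turning ∫(-8*z*cos(3*z**2)) dz into ∫(-4*cos(3*u)) du: now -z**2/3 - 5*log(z - 5) - 4*log(z - 4) + log(z + 2) + 3*atan(z/2)/2 + ∫(-4*cos(3*u)) du.
Step 9. Evaluate the standard form: now -z**2/3 - 5*log(z - 5) - 4*log(z - 4) + log(z + 2) - 4*sin(3*u)/3 + 3*atan(z/2)/2.
Step 10. Substitute back u = z**2: now -z**2/3 - 5*log(z - 5) - 4*log(z - 4) + log(z + 2) - 4*sin(3*z**2)/3 + 3*atan(z/2)/2.
Answer: -z**2/3 - 5*log(z - 5) - 4*log(z - 4) + log(z + 2) - 4*sin(3*z**2)/3 + 3*atan(z/2)/2.


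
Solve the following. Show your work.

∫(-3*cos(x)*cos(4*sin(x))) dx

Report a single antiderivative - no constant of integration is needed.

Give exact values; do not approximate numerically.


Step 1. Substitute u = sin(x), turning ∫(-3*cos(x)*cos(4*sin(x))) dx into ∫(-3*cos(4*u)) du: now ∫(-3*cos(4*u)) du.
Step 2. Evaluate the standard form: now -3*sin(4*u)/4.
Step 3. Substitute back u = sin(x): now -3*sin(4*sin(x))/4.
Answer: -3*sin(4*sin(x))/4.


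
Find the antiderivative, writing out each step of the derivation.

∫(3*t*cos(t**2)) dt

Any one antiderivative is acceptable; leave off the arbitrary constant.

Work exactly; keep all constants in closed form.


Step 1. Substitute u = t**2, turning ∫(3*t*cos(t**2)) dt into ∫(3*cos(u)/2) du: now ∫(3*cos(u)/2) du.
Step 2. Evaluate the standard form: now 3*sin(u)/2.
Step 3. Substitute back u = t**2: now 3*sin(t**2)/2.
Answer: 3*sin(t**2)/2.


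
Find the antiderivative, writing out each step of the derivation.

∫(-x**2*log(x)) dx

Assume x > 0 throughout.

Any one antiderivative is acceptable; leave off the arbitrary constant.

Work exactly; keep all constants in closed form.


Step 1. Integrate ∫(-x**2*log(x)) dx by parts with u = log(x), dv = (-x**2) dx, so v = -x**3/3 [assuming x > 0]: now -x**3*log(x)/3 + ∫(x**2/3) dx.
Step 2. Evaluate the standard form: now -x**3*log(x)/3 + x**3/9.
Answer: -x**3*log(x)/3 + x**3/9.


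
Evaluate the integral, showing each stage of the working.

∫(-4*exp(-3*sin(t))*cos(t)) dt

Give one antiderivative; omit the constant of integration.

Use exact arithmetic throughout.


Step 1. Substitute u = sin(t), turning ∫(-4*exp(-3*sin(t))*cos(t)) dt into ∫(-4*exp(-3*u)) du: now ∫(-4*exp(-3*u)) du.
Step 2. Evaluate the standard form: now 4*exp(-3*u)/3.
Step 3. Substitute back u = sin(t): now 4*exp(-3*sin(t))/3.
Answer: 4*exp(-3*sin(t))/3.


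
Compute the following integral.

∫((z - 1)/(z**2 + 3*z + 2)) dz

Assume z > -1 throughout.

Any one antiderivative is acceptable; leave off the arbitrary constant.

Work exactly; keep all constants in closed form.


Answer: -2*log(z + 1) + 3*log(z + 2).


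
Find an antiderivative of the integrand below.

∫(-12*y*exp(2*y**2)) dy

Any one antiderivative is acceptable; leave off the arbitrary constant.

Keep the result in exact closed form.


Answer: -3*exp(2*y**2).


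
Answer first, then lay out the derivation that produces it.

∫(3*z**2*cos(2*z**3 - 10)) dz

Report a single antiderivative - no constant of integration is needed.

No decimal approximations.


The answer is sin(2*z**3 - 10)/2.
Step 1. Substitute u = z**3 - 5, turning ∫(3*z**2*cos(2*z**3 - 10)) dz into ∫(cos(2*u)) du: now ∫(cos(2*u)) du.
Step 2. Evaluate the standard form: now sin(2*u)/2.
Step 3. Substitute back u = z**3 - 5: now sin(2*z**3 - 10)/2.
Answer: sin(2*z**3 - 10)/2.


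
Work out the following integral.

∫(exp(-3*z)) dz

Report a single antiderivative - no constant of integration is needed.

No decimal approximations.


Answer: -exp(-3*z)/3.


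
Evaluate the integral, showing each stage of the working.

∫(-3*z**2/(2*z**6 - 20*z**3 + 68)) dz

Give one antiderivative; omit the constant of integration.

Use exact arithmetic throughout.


Step 1. Substitute u = z**3 - 5, turning ∫(-3*z**2/(2*z**6 - 20*z**3 + 68)) dz into ∫(-1/(2*(u**2 + 9))) du: now ∫(-1/(2*(u**2 + 9))) du.
Step 2. Evaluate the standard form: now -atan(u/3)/6.
Step 3. Substitute back u = z**3 - 5: now -atan(z**3/3 - 5/3)/6.
Answer: -atan(z**3/3 - 5/3)/6.


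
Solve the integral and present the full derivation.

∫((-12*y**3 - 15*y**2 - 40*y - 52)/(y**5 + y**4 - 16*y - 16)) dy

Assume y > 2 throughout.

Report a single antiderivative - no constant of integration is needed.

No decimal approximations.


Step 1. Decompose ∫((-12*y**3 - 15*y**2 - 40*y - 52)/(y**5 + y**4 - 16*y - 16)) dy by partial fractions, (-12*y**3 - 15*y**2 - 40*y - 52)/(y**5 + y**4 - 16*y - 16) = -1/(y**2 + 4) + 2/(y + 2) + 1/(y + 1) - 3/(y - 2): now ∫(-3/(y - 2)) dy + ∫(1/(y + 1)) dy + ∫(2/(y + 2)) dy + ∫(-1/(y**2 + 4)) dy.
Step 2. Evaluate the standard form [assuming y > -2]: now 2*log(y + 2) + ∫(-3/(y - 2)) dy + ∫(1/(y + 1)) dy + ∫(-1/(y**2 + 4)) dy.
Step 3. Evaluate the standard form [assuming y > 2]: now -3*log(y - 2) + 2*log(y + 2) + ∫(1/(y + 1)) dy + ∫(-1/(y**2 + 4)) dy.
Step 4. Evaluate the standard form [assuming y > -1]: now -3*log(y - 2) + log(y + 1) + 2*log(y + 2) + ∫(-1/(y**2 + 4)) dy.
Step 5. Evaluate the standard form: now -3*log(y - 2) + log(y + 1) + 2*log(y + 2) - atan(y/2)/2.
Answer: -3*log(y - 2) + log(y + 1) + 2*log(y + 2) - atan(y/2)/2.


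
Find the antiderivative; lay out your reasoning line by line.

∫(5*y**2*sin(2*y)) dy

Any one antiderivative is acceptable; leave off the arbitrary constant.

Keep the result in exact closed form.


Step 1. Integrate ∫(5*y**2*sin(2*y)) dy by parts with u = y**2, dv = (5*sin(2*y)) dy, so v = -5*cos(2*y)/2: now -5*y**2*cos(2*y)/2 + ∫(5*y*cos(2*y)) dy.
Step 2. Integrate ∫(5*y*cos(2*y)) dy by parts with u = y, dv = (5*cos(2*y)) dy, so v = 5*sin(2*y)/2: now -5*y**2*cos(2*y)/2 + 5*y*sin(2*y)/2 + ∫(-5*sin(2*y)/2) dy.
Step 3. Evaluate the standard form: now -5*y**2*cos(2*y)/2 + 5*y*sin(2*y)/2 + 5*cos(2*y)/4.
Answer: -5*y**2*cos(2*y)/2 + 5*y*sin(2*y)/2 + 5*cos(2*y)/4.


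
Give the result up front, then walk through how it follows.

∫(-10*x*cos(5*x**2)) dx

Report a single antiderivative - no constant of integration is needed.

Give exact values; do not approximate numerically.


The answer is -sin(5*x**2).
Step 1. Substitute u = x**2, turning ∫(-10*x*cos(5*x**2)) dx into ∫(-5*cos(5*u)) du: now ∫(-5*cos(5*u)) du.
Step 2. Evaluate the standard form: now -sin(5*u).
Step 3. Substitute back u = x**2: now -sin(5*x**2).
Answer: -sin(5*x**2).


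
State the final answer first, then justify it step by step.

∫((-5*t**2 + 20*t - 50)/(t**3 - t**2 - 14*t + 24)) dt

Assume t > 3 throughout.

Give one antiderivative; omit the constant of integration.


The answer is -5*log(t - 3) + 5*log(t - 2) - 5*log(t + 4).
Step 1. Decompose ∫((-5*t**2 + 20*t - 50)/(t**3 - t**2 - 14*t + 24)) dt by partial fractions, (-5*t**2 + 20*t - 50)/(t**3 - t**2 - 14*t + 24) = -5/(t + 4) + 5/(t - 2) - 5/(t - 3): now ∫(-5/(t - 3)) dt + ∫(5/(t - 2)) dt + ∫(-5/(t + 4)) dt.
Step 2. Evaluate the standard form [assuming t > 2]: now 5*log(t - 2) + ∫(-5/(t - 3)) dt + ∫(-5/(t + 4)) dt.
Step 3. Evaluate the standard form [assuming t > -4]: now 5*log(t - 2) - 5*log(t + 4) + ∫(-5/(t - 3)) dt.
Step 4. Evaluate the standard form [assuming t > 3]: now -5*log(t - 3) + 5*log(t - 2) - 5*log(t + 4).
Answer: -5*log(t - 3) + 5*log(t - 2) - 5*log(t + 4).


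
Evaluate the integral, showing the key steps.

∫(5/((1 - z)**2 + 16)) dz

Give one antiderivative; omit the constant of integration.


Step 1. Substitute u = 1 - z, turning ∫(5/((1 - z)**2 + 16)) dz into ∫(-5/(u**2 + 16)) du: now ∫(-5/(u**2 + 16)) du.
Step 2. Evaluate the standard form: now -5*atan(u/4)/4.
Step 3. Substitute back u = 1 - z: now 5*atan(z/4 - 1/4)/4.
Answer: 5*atan(z/4 - 1/4)/4.


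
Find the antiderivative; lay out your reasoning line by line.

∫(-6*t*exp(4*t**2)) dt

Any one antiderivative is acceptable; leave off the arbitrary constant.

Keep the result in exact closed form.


Step 1. Substitute u = t**2, turning ∫(-6*t*exp(4*t**2)) dt into ∫(-3*exp(4*u)) du: now ∫(-3*exp(4*u)) du.
Step 2. Evaluate the standard form: now -3*exp(4*u)/4.
Step 3. Substitute back u = t**2: now -3*exp(4*t**2)/4.
Answer: -3*exp(4*t**2)/4.


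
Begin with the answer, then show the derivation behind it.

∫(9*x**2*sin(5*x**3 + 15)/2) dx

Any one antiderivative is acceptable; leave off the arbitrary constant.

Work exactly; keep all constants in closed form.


The answer is -3*cos(5*x**3 + 15)/10.
Step 1. Substitute u = x**3 + 3, turning ∫(9*x**2*sin(5*x**3 + 15)/2) dx into ∫(3*sin(5*u)/2) du: now ∫(3*sin(5*u)/2) du.
Step 2. Evaluate the standard form: now -3*cos(5*u)/10.
Step 3. Substitute back u = x**3 + 3: now -3*cos(5*x**3 + 15)/10.
Answer: -3*cos(5*x**3 + 15)/10.


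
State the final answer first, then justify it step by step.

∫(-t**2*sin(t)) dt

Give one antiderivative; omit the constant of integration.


The answer is t**2*cos(t) - 2*t*sin(t) - 2*cos(t).
Step 1. Integrate ∫(-t**2*sin(t)) dt by parts with u = t**2, dv = (-sin(t)) dt, so v = cos(t): now t**2*cos(t) + ∫(-2*t*cos(t)) dt.
Step 2. Integrate ∫(-2*t*cos(t)) dt by parts with u = t, dv = (-2*cos(t)) dt, so v = -2*sin(t): now t**2*cos(t) - 2*t*sin(t) + ∫(2*sin(t)) dt.
Step 3. Evaluate the standard form: now t**2*cos(t) - 2*t*sin(t) - 2*cos(t).
Answer: t**2*cos(t) - 2*t*sin(t) - 2*cos(t).


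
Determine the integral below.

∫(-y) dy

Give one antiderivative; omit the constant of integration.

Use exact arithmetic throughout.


Answer: -y**2/2.


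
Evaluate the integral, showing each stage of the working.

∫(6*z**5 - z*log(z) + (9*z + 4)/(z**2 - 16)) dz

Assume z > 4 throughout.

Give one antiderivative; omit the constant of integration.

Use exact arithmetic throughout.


Step 1. Rewrite: now ∫(6*z**5) dz + ∫(-z*log(z)) dz + ∫((9*z + 4)/(z**2 - 16)) dz.
Step 2. Integrate ∫(-z*log(z)) dz by parts with u = log(z), dv = (-z) dz, so v = -z**2/2 [assuming z > 0]: now -z**2*log(z)/2 + ∫(z/2) dz + ∫(6*z**5) dz + ∫((9*z + 4)/(z**2 - 16)) dz.
Step 3. Evaluate the standard form: now -z**2*log(z)/2 + z**2/4 + ∫(6*z**5) dz + ∫((9*z + 4)/(z**2 - 16)) dz.
Step 4. Evaluate the standard form: now z**6 - z**2*log(z)/2 + z**2/4 + ∫((9*z + 4)/(z**2 - 16)) dz.
Step 5. Decompose ∫((9*z + 4)/(z**2 - 16)) dz by partial fractions, (9*z + 4)/(z**2 - 16) = 4/(z + 4) + 5/(z - 4): now z**6 - z**2*log(z)/2 + z**2/4 + ∫(5/(z - 4)) dz + ∫(4/(z + 4)) dz.
Step 6. Evaluate the standard form [assuming z > -4]: now z**6 - z**2*log(z)/2 + z**2/4 + 4*log(z + 4) + ∫(5/(z - 4)) dz.
Step 7. Evaluate the standard form [assuming z > 4]: now z**6 - z**2*log(z)/2 + z**2/4 + 5*log(z - 4) + 4*log(z + 4).
Answer: z**6 - z**2*log(z)/2 + z**2/4 + 5*log(z - 4) + 4*log(z + 4).


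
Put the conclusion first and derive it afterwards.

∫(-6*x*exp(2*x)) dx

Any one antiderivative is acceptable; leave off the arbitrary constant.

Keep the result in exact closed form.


The answer is -3*x*exp(2*x) + 3*exp(2*x)/2.
Step 1. Integrate ∫(-6*x*exp(2*x)) dx by parts with u = x, dv = (-6*exp(2*x)) dx, so v = -3*exp(2*x): now -3*x*exp(2*x) + ∫(3*exp(2*x)) dx.
Step 2. Evaluate the standard form: now -3*x*exp(2*x) + 3*exp(2*x)/2.
Answer: -3*x*exp(2*x) + 3*exp(2*x)/2.


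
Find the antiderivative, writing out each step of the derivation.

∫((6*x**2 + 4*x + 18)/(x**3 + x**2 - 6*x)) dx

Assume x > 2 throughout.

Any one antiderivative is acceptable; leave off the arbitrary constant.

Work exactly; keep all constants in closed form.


Step 1. Decompose ∫((6*x**2 + 4*x + 18)/(x**3 + x**2 - 6*x)) dx by partial fractions, (6*x**2 + 4*x + 18)/(x**3 + x**2 - 6*x) = 4/(x + 3) + 5/(x - 2) - 3/x: now ∫(-3/x) dx + ∫(5/(x - 2)) dx + ∫(4/(x + 3)) dx.
Step 2. Evaluate the standard form [assuming x > -3]: now 4*log(x + 3) + ∫(-3/x) dx + ∫(5/(x - 2)) dx.
Step 3. Evaluate the standard form [assuming x > 2]: now 5*log(x - 2) + 4*log(x + 3) + ∫(-3/x) dx.
Step 4. Evaluate the standard form [assuming x > 0]: now -3*log(x) + 5*log(x - 2) + 4*log(x + 3).
Answer: -3*log(x) + 5*log(x - 2) + 4*log(x + 3).


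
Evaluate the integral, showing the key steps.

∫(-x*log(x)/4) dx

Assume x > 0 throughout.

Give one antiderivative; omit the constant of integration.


Step 1. Integrate ∫(-x*log(x)/4) dx by parts with u = log(x), dv = (-x/4) dx, so v = -x**2/8 [assuming x > 0]: now -x**2*log(x)/8 + ∫(x/8) dx.
Step 2. Evaluate the standard form: now -x**2*log(x)/8 + x**2/16.
Answer: -x**2*log(x)/8 + x**2/16.


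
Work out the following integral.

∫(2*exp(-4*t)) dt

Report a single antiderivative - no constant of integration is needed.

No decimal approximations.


Answer: -exp(-4*t)/2.


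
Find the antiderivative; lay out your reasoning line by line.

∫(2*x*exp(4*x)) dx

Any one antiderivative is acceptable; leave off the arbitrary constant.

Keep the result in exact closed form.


Step 1. Integrate ∫(2*x*exp(4*x)) dx by parts with u = x, dv = (2*exp(4*x)) dx, so v = exp(4*x)/2: now x*exp(4*x)/2 + ∫(-exp(4*x)/2) dx.
Step 2. Evaluate the standard form: now x*exp(4*x)/2 - exp(4*x)/8.
Answer: x*exp(4*x)/2 - exp(4*x)/8.


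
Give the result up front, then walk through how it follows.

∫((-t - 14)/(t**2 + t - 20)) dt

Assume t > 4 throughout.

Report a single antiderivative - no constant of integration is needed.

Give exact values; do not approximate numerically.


The answer is -2*log(t - 4) + log(t + 5).
Step 1. Decompose ∫((-t - 14)/(t**2 + t - 20)) dt by partial fractions, (-t - 14)/(t**2 + t - 20) = 1/(t + 5) - 2/(t - 4): now ∫(-2/(t - 4)) dt + ∫(1/(t + 5)) dt.
Step 2. Evaluate the standard form [assuming t > 4]: now -2*log(t - 4) + ∫(1/(t + 5)) dt.
Step 3. Evaluate the standard form [assuming t > -5]: now -2*log(t - 4) + log(t + 5).
Answer: -2*log(t - 4) + log(t + 5).


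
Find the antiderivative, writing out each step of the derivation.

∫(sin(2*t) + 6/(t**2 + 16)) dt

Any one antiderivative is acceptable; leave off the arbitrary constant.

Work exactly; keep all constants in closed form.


Step 1. Rewrite: now ∫(6/(t**2 + 16)) dt + ∫(sin(2*t)) dt.
Step 2. Evaluate the standard form: now 3*atan(t/4)/2 + ∫(sin(2*t)) dt.
Step 3. Evaluate the standard form: now -cos(2*t)/2 + 3*atan(t/4)/2.
Answer: -cos(2*t)/2 + 3*atan(t/4)/2.


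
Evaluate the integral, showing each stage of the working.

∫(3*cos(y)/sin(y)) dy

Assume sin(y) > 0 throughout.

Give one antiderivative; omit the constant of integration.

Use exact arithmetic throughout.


Step 1. Substitute u = sin(y), turning ∫(3*cos(y)/sin(y)) dy into ∫(3/u) du: now ∫(3/u) du.
Step 2. Evaluate the standard form [assuming u > 0]: now 3*log(u).
Step 3. Substitute back u = sin(y): now 3*log(sin(y)).
Answer: 3*log(sin(y)).


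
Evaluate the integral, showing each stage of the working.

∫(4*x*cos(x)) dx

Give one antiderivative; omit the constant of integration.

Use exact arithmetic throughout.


Step 1. Integrate ∫(4*x*cos(x)) dx by parts with u = x, dv = (4*cos(x)) dx, so v = 4*sin(x): now 4*x*sin(x) + ∫(-4*sin(x)) dx.
Step 2. Evaluate the standard form: now 4*x*sin(x) + 4*cos(x).
Answer: 4*x*sin(x) + 4*cos(x).


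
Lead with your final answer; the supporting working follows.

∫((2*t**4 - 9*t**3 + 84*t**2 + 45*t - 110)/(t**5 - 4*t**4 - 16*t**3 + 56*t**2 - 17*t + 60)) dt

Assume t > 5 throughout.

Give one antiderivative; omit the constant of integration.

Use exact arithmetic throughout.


The answer is 5*log(t - 5) - 5*log(t - 3) + 2*log(t + 4) - 3*atan(t).
Step 1. Decompose ∫((2*t**4 - 9*t**3 + 84*t**2 + 45*t - 110)/(t**5 - 4*t**4 - 16*t**3 + 56*t**2 - 17*t + 60)) dt by partial fractions, (2*t**4 - 9*t**3 + 84*t**2 + 45*t - 110)/(t**5 - 4*t**4 - 16*t**3 + 56*t**2 - 17*t + 60) = -3/(t**2 + 1) + 2/(t + 4) - 5/(t - 3) + 5/(t - 5): now ∫(5/(t - 5)) dt + ∫(-5/(t - 3)) dt + ∫(2/(t + 4)) dt + ∫(-3/(t**2 + 1)) dt.
Step 2. Evaluate the standard form [assuming t > 3]: now -5*log(t - 3) + ∫(5/(t - 5)) dt + ∫(2/(t + 4)) dt + ∫(-3/(t**2 + 1)) dt.
Step 3. Evaluate the standard form [assuming t > 5]: now 5*log(t - 5) - 5*log(t - 3) + ∫(2/(t + 4)) dt + ∫(-3/(t**2 + 1)) dt.
Step 4. Evaluate the standard form [assuming t > -4]: now 5*log(t - 5) - 5*log(t - 3) + 2*log(t + 4) + ∫(-3/(t**2 + 1)) dt.
Step 5. Evaluate the standard form: now 5*log(t - 5) - 5*log(t - 3) + 2*log(t + 4) - 3*atan(t).
Answer: 5*log(t - 5) - 5*log(t - 3) + 2*log(t + 4) - 3*atan(t).


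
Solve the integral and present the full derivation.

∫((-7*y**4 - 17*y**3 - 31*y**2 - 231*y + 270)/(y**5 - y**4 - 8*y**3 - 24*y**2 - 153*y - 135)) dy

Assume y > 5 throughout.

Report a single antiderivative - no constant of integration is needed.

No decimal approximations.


Step 1. Decompose ∫((-7*y**4 - 17*y**3 - 31*y**2 - 231*y + 270)/(y**5 - y**4 - 8*y**3 - 24*y**2 - 153*y - 135)) dy by partial fractions, (-7*y**4 - 17*y**3 - 31*y**2 - 231*y + 270)/(y**5 - y**4 - 8*y**3 - 24*y**2 - 153*y - 135) = 3/(y**2 + 9) + 2/(y + 3) - 4/(y + 1) - 5/(y - 5): now ∫(-5/(y - 5)) dy + ∫(-4/(y + 1)) dy + ∫(2/(y + 3)) dy + ∫(3/(y**2 + 9)) dy.
Step 2. Evaluate the standard form [assuming y > -3]: now 2*log(y + 3) + ∫(-5/(y - 5)) dy + ∫(-4/(y + 1)) dy + ∫(3/(y**2 + 9)) dy.
Step 3. Evaluate the standard form [assuming y > 5]: now -5*log(y - 5) + 2*log(y + 3) + ∫(-4/(y + 1)) dy + ∫(3/(y**2 + 9)) dy.
Step 4. Evaluate the standard form [assuming y > -1]: now -5*log(y - 5) - 4*log(y + 1) + 2*log(y + 3) + ∫(3/(y**2 + 9)) dy.
Step 5. Evaluate the standard form: now -5*log(y - 5) - 4*log(y + 1) + 2*log(y + 3) + atan(y/3).
Answer: -5*log(y - 5) - 4*log(y + 1) + 2*log(y + 3) + atan(y/3).


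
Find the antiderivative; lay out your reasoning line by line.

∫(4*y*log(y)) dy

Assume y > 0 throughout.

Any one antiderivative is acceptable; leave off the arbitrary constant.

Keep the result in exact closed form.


Step 1. Integrate ∫(4*y*log(y)) dy by parts with u = log(y), dv = (4*y) dy, so v = 2*y**2 [assuming y > 0]: now 2*y**2*log(y) + ∫(-2*y) dy.
Step 2. Evaluate the standard form: now 2*y**2*log(y) - y**2.
Answer: 2*y**2*log(y) - y**2.
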